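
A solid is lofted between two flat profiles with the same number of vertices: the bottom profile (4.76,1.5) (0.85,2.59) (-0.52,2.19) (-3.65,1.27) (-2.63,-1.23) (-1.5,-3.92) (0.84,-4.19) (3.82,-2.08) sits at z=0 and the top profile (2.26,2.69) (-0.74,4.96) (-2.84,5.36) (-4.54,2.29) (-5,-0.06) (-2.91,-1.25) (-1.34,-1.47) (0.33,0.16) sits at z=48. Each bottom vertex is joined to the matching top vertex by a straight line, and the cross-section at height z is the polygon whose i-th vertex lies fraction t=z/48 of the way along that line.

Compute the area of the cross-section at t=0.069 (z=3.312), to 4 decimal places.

Area at t=0.069: 38.1083

Cross-section at t=0.069: each vertex is (1-t)·p0[i] + t·p1[i].
  v1: (1-0.069)·(4.76,1.5) + 0.069·(2.26,2.69) = (4.5875,1.5821)
  v2: (1-0.069)·(0.85,2.59) + 0.069·(-0.74,4.96) = (0.7403,2.7535)
  v3: (1-0.069)·(-0.52,2.19) + 0.069·(-2.84,5.36) = (-0.6801,2.4087)
  v4: (1-0.069)·(-3.65,1.27) + 0.069·(-4.54,2.29) = (-3.7114,1.3404)
  v5: (1-0.069)·(-2.63,-1.23) + 0.069·(-5,-0.06) = (-2.7935,-1.1493)
  v6: (1-0.069)·(-1.5,-3.92) + 0.069·(-2.91,-1.25) = (-1.5973,-3.7358)
  v7: (1-0.069)·(0.84,-4.19) + 0.069·(-1.34,-1.47) = (0.6896,-4.0023)
  v8: (1-0.069)·(3.82,-2.08) + 0.069·(0.33,0.16) = (3.5792,-1.9254)
Shoelace sum Σ(x_i·y_{i+1} − x_{i+1}·y_i):
  i=1: 4.5875·2.7535 − 0.7403·1.5821 = +11.4606 (running +11.4606)
  i=2: 0.7403·2.4087 − -0.6801·2.7535 = +3.6558 (running +15.1164)
  i=3: -0.6801·1.3404 − -3.7114·2.4087 = +8.0282 (running +23.1446)
  i=4: -3.7114·-1.1493 − -2.7935·1.3404 = +8.0098 (running +31.1544)
  i=5: -2.7935·-3.7358 − -1.5973·-1.1493 = +8.6003 (running +39.7547)
  i=6: -1.5973·-4.0023 − 0.6896·-3.7358 = +8.9690 (running +48.7236)
  i=7: 0.6896·-1.9254 − 3.5792·-4.0023 = +12.9973 (running +61.7210)
  i=8: 3.5792·1.5821 − 4.5875·-1.9254 = +14.4956 (running +76.2166)
Area = |Σ|/2 = |76.2166|/2 = 38.1083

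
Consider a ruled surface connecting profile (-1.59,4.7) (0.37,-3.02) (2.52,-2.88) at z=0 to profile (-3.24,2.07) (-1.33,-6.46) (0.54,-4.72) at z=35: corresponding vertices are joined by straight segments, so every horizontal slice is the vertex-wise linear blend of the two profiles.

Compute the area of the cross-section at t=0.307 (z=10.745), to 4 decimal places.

Area at t=0.307: 8.8376

Cross-section at t=0.307: each vertex is (1-t)·p0[i] + t·p1[i].
  v1: (1-0.307)·(-1.59,4.7) + 0.307·(-3.24,2.07) = (-2.0966,3.8926)
  v2: (1-0.307)·(0.37,-3.02) + 0.307·(-1.33,-6.46) = (-0.1519,-4.0761)
  v3: (1-0.307)·(2.52,-2.88) + 0.307·(0.54,-4.72) = (1.9121,-3.4449)
Shoelace sum Σ(x_i·y_{i+1} − x_{i+1}·y_i):
  i=1: -2.0966·-4.0761 − -0.1519·3.8926 = +9.1370 (running +9.1370)
  i=2: -0.1519·-3.4449 − 1.9121·-4.0761 = +8.3173 (running +17.4543)
  i=3: 1.9121·3.8926 − -2.0966·-3.4449 = +0.2208 (running +17.6751)
Area = |Σ|/2 = |17.6751|/2 = 8.8376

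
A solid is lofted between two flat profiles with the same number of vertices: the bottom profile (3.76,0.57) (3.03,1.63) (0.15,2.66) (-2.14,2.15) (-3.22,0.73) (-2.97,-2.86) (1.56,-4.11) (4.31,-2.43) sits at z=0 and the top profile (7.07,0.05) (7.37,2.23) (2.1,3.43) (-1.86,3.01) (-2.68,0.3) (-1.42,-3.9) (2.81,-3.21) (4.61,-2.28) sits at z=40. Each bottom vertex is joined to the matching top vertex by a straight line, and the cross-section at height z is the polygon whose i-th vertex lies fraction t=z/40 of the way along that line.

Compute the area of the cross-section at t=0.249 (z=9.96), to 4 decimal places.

Cross-section at t=0.249: each vertex is (1-t)·p0[i] + t·p1[i].
  v1: (1-0.249)·(3.76,0.57) + 0.249·(7.07,0.05) = (4.5842,0.4405)
  v2: (1-0.249)·(3.03,1.63) + 0.249·(7.37,2.23) = (4.1107,1.7794)
  v3: (1-0.249)·(0.15,2.66) + 0.249·(2.1,3.43) = (0.6356,2.8517)
  v4: (1-0.249)·(-2.14,2.15) + 0.249·(-1.86,3.01) = (-2.0703,2.3641)
  v5: (1-0.249)·(-3.22,0.73) + 0.249·(-2.68,0.3) = (-3.0855,0.6229)
  v6: (1-0.249)·(-2.97,-2.86) + 0.249·(-1.42,-3.9) = (-2.5840,-3.1190)
  v7: (1-0.249)·(1.56,-4.11) + 0.249·(2.81,-3.21) = (1.8712,-3.8859)
  v8: (1-0.249)·(4.31,-2.43) + 0.249·(4.61,-2.28) = (4.3847,-2.3927)
Shoelace sum Σ(x_i·y_{i+1} − x_{i+1}·y_i):
  i=1: 4.5842·1.7794 − 4.1107·0.4405 = +6.3463 (running +6.3463)
  i=2: 4.1107·2.8517 − 0.6356·1.7794 = +10.5916 (running +16.9379)
  i=3: 0.6356·2.3641 − -2.0703·2.8517 = +7.4064 (running +24.3443)
  i=4: -2.0703·0.6229 − -3.0855·2.3641 = +6.0050 (running +30.3493)
  i=5: -3.0855·-3.1190 − -2.5840·0.6229 = +11.2334 (running +41.5827)
  i=6: -2.5840·-3.8859 − 1.8712·-3.1190 = +15.8777 (running +57.4604)
  i=7: 1.8712·-2.3927 − 4.3847·-3.8859 = +12.5613 (running +70.0216)
  i=8: 4.3847·0.4405 − 4.5842·-2.3927 = +12.8999 (running +82.9215)
Area = |Σ|/2 = |82.9215|/2 = 41.4608

Area at t=0.249: 41.4608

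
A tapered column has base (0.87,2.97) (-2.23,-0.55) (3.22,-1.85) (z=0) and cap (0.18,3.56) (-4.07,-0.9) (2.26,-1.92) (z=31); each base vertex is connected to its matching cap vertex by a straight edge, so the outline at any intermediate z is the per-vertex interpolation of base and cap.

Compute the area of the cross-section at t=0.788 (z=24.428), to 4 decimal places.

Cross-section at t=0.788: each vertex is (1-t)·p0[i] + t·p1[i].
  v1: (1-0.788)·(0.87,2.97) + 0.788·(0.18,3.56) = (0.3263,3.4349)
  v2: (1-0.788)·(-2.23,-0.55) + 0.788·(-4.07,-0.9) = (-3.6799,-0.8258)
  v3: (1-0.788)·(3.22,-1.85) + 0.788·(2.26,-1.92) = (2.4635,-1.9052)
Shoelace sum Σ(x_i·y_{i+1} − x_{i+1}·y_i):
  i=1: 0.3263·-0.8258 − -3.6799·3.4349 = +12.3708 (running +12.3708)
  i=2: -3.6799·-1.9052 − 2.4635·-0.8258 = +9.0452 (running +21.4160)
  i=3: 2.4635·3.4349 − 0.3263·-1.9052 = +9.0836 (running +30.4996)
Area = |Σ|/2 = |30.4996|/2 = 15.2498

Area at t=0.788: 15.2498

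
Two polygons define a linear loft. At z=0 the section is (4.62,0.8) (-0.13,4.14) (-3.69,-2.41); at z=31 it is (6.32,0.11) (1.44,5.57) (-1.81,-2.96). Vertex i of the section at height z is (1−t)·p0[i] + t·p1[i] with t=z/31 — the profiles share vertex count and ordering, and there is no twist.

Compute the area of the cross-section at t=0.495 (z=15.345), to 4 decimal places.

Area at t=0.495: 25.6026

Cross-section at t=0.495: each vertex is (1-t)·p0[i] + t·p1[i].
  v1: (1-0.495)·(4.62,0.8) + 0.495·(6.32,0.11) = (5.4615,0.4585)
  v2: (1-0.495)·(-0.13,4.14) + 0.495·(1.44,5.57) = (0.6472,4.8479)
  v3: (1-0.495)·(-3.69,-2.41) + 0.495·(-1.81,-2.96) = (-2.7594,-2.6823)
Shoelace sum Σ(x_i·y_{i+1} − x_{i+1}·y_i):
  i=1: 5.4615·4.8479 − 0.6472·0.4585 = +26.1798 (running +26.1798)
  i=2: 0.6472·-2.6823 − -2.7594·4.8479 = +11.6413 (running +37.8212)
  i=3: -2.7594·0.4585 − 5.4615·-2.6823 = +13.3841 (running +51.2052)
Area = |Σ|/2 = |51.2052|/2 = 25.6026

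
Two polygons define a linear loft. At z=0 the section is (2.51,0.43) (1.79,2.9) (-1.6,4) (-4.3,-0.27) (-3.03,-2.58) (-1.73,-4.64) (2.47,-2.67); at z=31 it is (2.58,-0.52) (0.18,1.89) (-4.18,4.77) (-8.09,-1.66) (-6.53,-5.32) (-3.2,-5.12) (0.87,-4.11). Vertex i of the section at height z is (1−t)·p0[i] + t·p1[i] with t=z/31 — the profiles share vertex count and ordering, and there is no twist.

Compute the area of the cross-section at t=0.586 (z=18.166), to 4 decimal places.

Cross-section at t=0.586: each vertex is (1-t)·p0[i] + t·p1[i].
  v1: (1-0.586)·(2.51,0.43) + 0.586·(2.58,-0.52) = (2.5510,-0.1267)
  v2: (1-0.586)·(1.79,2.9) + 0.586·(0.18,1.89) = (0.8465,2.3081)
  v3: (1-0.586)·(-1.6,4) + 0.586·(-4.18,4.77) = (-3.1119,4.4512)
  v4: (1-0.586)·(-4.3,-0.27) + 0.586·(-8.09,-1.66) = (-6.5209,-1.0845)
  v5: (1-0.586)·(-3.03,-2.58) + 0.586·(-6.53,-5.32) = (-5.0810,-4.1856)
  v6: (1-0.586)·(-1.73,-4.64) + 0.586·(-3.2,-5.12) = (-2.5914,-4.9213)
  v7: (1-0.586)·(2.47,-2.67) + 0.586·(0.87,-4.11) = (1.5324,-3.5138)
Shoelace sum Σ(x_i·y_{i+1} − x_{i+1}·y_i):
  i=1: 2.5510·2.3081 − 0.8465·-0.1267 = +5.9954 (running +5.9954)
  i=2: 0.8465·4.4512 − -3.1119·2.3081 = +10.9508 (running +16.9462)
  i=3: -3.1119·-1.0845 − -6.5209·4.4512 = +32.4011 (running +49.3473)
  i=4: -6.5209·-4.1856 − -5.0810·-1.0845 = +21.7838 (running +71.1310)
  i=5: -5.0810·-4.9213 − -2.5914·-4.1856 = +14.1583 (running +85.2893)
  i=6: -2.5914·-3.5138 − 1.5324·-4.9213 = +16.6472 (running +101.9365)
  i=7: 1.5324·-0.1267 − 2.5510·-3.5138 = +8.7697 (running +110.7062)
Area = |Σ|/2 = |110.7062|/2 = 55.3531

Area at t=0.586: 55.3531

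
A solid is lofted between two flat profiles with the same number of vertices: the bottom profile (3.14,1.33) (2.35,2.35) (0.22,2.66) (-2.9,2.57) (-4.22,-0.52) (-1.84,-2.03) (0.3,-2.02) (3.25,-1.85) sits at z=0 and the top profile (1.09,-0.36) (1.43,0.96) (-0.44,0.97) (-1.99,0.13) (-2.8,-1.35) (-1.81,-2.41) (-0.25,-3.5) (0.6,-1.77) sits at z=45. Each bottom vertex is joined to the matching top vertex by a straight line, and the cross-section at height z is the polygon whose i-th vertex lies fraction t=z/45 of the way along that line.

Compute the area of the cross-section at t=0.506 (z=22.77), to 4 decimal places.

Cross-section at t=0.506: each vertex is (1-t)·p0[i] + t·p1[i].
  v1: (1-0.506)·(3.14,1.33) + 0.506·(1.09,-0.36) = (2.1027,0.4749)
  v2: (1-0.506)·(2.35,2.35) + 0.506·(1.43,0.96) = (1.8845,1.6467)
  v3: (1-0.506)·(0.22,2.66) + 0.506·(-0.44,0.97) = (-0.1140,1.8049)
  v4: (1-0.506)·(-2.9,2.57) + 0.506·(-1.99,0.13) = (-2.4395,1.3354)
  v5: (1-0.506)·(-4.22,-0.52) + 0.506·(-2.8,-1.35) = (-3.5015,-0.9400)
  v6: (1-0.506)·(-1.84,-2.03) + 0.506·(-1.81,-2.41) = (-1.8248,-2.2223)
  v7: (1-0.506)·(0.3,-2.02) + 0.506·(-0.25,-3.5) = (0.0217,-2.7689)
  v8: (1-0.506)·(3.25,-1.85) + 0.506·(0.6,-1.77) = (1.9091,-1.8095)
Shoelace sum Σ(x_i·y_{i+1} − x_{i+1}·y_i):
  i=1: 2.1027·1.6467 − 1.8845·0.4749 = +2.5676 (running +2.5676)
  i=2: 1.8845·1.8049 − -0.1140·1.6467 = +3.5889 (running +6.1564)
  i=3: -0.1140·1.3354 − -2.4395·1.8049 = +4.2509 (running +10.4073)
  i=4: -2.4395·-0.9400 − -3.5015·1.3354 = +6.9689 (running +17.3761)
  i=5: -3.5015·-2.2223 − -1.8248·-0.9400 = +6.0660 (running +23.4421)
  i=6: -1.8248·-2.7689 − 0.0217·-2.2223 = +5.1009 (running +28.5431)
  i=7: 0.0217·-1.8095 − 1.9091·-2.7689 = +5.2468 (running +33.7899)
  i=8: 1.9091·0.4749 − 2.1027·-1.8095 = +4.7114 (running +38.5013)
Area = |Σ|/2 = |38.5013|/2 = 19.2506

Area at t=0.506: 19.2506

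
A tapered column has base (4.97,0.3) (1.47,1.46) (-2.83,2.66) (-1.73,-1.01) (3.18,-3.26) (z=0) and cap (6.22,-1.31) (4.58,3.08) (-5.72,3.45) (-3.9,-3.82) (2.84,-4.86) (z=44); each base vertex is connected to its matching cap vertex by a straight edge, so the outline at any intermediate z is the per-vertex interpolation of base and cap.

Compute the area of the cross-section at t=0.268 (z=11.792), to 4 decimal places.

Cross-section at t=0.268: each vertex is (1-t)·p0[i] + t·p1[i].
  v1: (1-0.268)·(4.97,0.3) + 0.268·(6.22,-1.31) = (5.3050,-0.1315)
  v2: (1-0.268)·(1.47,1.46) + 0.268·(4.58,3.08) = (2.3035,1.8942)
  v3: (1-0.268)·(-2.83,2.66) + 0.268·(-5.72,3.45) = (-3.6045,2.8717)
  v4: (1-0.268)·(-1.73,-1.01) + 0.268·(-3.9,-3.82) = (-2.3116,-1.7631)
  v5: (1-0.268)·(3.18,-3.26) + 0.268·(2.84,-4.86) = (3.0889,-3.6888)
Shoelace sum Σ(x_i·y_{i+1} − x_{i+1}·y_i):
  i=1: 5.3050·1.8942 − 2.3035·-0.1315 = +10.3514 (running +10.3514)
  i=2: 2.3035·2.8717 − -3.6045·1.8942 = +13.4425 (running +23.7939)
  i=3: -3.6045·-1.7631 − -2.3116·2.8717 = +12.9932 (running +36.7871)
  i=4: -2.3116·-3.6888 − 3.0889·-1.7631 = +13.9728 (running +50.7599)
  i=5: 3.0889·-0.1315 − 5.3050·-3.6888 = +19.1630 (running +69.9229)
Area = |Σ|/2 = |69.9229|/2 = 34.9614

Area at t=0.268: 34.9614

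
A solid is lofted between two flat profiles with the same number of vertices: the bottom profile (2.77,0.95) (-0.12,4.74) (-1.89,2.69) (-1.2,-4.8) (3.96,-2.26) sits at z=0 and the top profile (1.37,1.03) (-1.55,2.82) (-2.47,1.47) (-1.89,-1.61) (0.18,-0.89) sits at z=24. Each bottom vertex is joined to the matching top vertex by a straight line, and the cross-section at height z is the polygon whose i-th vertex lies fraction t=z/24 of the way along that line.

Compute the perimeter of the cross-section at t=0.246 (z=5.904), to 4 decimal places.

Cross-section at t=0.246: each vertex is (1-t)·p0[i] + t·p1[i].
  v1: (1-0.246)·(2.77,0.95) + 0.246·(1.37,1.03) = (2.4256,0.9697)
  v2: (1-0.246)·(-0.12,4.74) + 0.246·(-1.55,2.82) = (-0.4718,4.2677)
  v3: (1-0.246)·(-1.89,2.69) + 0.246·(-2.47,1.47) = (-2.0327,2.3899)
  v4: (1-0.246)·(-1.2,-4.8) + 0.246·(-1.89,-1.61) = (-1.3697,-4.0153)
  v5: (1-0.246)·(3.96,-2.26) + 0.246·(0.18,-0.89) = (3.0301,-1.9230)
Perimeter = Σ |v_{i+1} − v_i|:
  edge 1→2: √(-2.8974² + 3.2980²) = 4.3899 (running 4.3899)
  edge 2→3: √(-1.5609² + -1.8778²) = 2.4418 (running 6.8318)
  edge 3→4: √(0.6629² + -6.4051²) = 6.4394 (running 13.2711)
  edge 4→5: √(4.3999² + 2.0923²) = 4.8720 (running 18.1431)
  edge 5→1: √(-0.6045² + 2.8927²) = 2.9552 (running 21.0983)
Perimeter = 21.0983

Perimeter at t=0.246: 21.0983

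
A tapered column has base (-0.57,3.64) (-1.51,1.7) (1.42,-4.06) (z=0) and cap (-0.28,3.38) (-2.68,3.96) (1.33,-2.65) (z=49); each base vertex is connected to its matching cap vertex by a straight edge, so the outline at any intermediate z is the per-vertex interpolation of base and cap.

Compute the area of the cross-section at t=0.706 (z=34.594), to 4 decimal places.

Area at t=0.706: 6.5641

Cross-section at t=0.706: each vertex is (1-t)·p0[i] + t·p1[i].
  v1: (1-0.706)·(-0.57,3.64) + 0.706·(-0.28,3.38) = (-0.3653,3.4564)
  v2: (1-0.706)·(-1.51,1.7) + 0.706·(-2.68,3.96) = (-2.3360,3.2956)
  v3: (1-0.706)·(1.42,-4.06) + 0.706·(1.33,-2.65) = (1.3565,-3.0645)
Shoelace sum Σ(x_i·y_{i+1} − x_{i+1}·y_i):
  i=1: -0.3653·3.2956 − -2.3360·3.4564 = +6.8706 (running +6.8706)
  i=2: -2.3360·-3.0645 − 1.3565·3.2956 = +2.6885 (running +9.5591)
  i=3: 1.3565·3.4564 − -0.3653·-3.0645 = +3.5692 (running +13.1283)
Area = |Σ|/2 = |13.1283|/2 = 6.5641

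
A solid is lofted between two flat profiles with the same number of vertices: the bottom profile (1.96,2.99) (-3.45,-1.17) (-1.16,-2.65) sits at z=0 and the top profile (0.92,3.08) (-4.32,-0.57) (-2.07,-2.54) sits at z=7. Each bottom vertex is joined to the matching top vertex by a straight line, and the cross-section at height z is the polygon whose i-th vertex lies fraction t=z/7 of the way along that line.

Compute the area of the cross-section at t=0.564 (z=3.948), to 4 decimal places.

Area at t=0.564: 9.0569

Cross-section at t=0.564: each vertex is (1-t)·p0[i] + t·p1[i].
  v1: (1-0.564)·(1.96,2.99) + 0.564·(0.92,3.08) = (1.3734,3.0408)
  v2: (1-0.564)·(-3.45,-1.17) + 0.564·(-4.32,-0.57) = (-3.9407,-0.8316)
  v3: (1-0.564)·(-1.16,-2.65) + 0.564·(-2.07,-2.54) = (-1.6732,-2.5880)
Shoelace sum Σ(x_i·y_{i+1} − x_{i+1}·y_i):
  i=1: 1.3734·-0.8316 − -3.9407·3.0408 = +10.8405 (running +10.8405)
  i=2: -3.9407·-2.5880 − -1.6732·-0.8316 = +8.8069 (running +19.6474)
  i=3: -1.6732·3.0408 − 1.3734·-2.5880 = -1.5335 (running +18.1139)
Area = |Σ|/2 = |18.1139|/2 = 9.0569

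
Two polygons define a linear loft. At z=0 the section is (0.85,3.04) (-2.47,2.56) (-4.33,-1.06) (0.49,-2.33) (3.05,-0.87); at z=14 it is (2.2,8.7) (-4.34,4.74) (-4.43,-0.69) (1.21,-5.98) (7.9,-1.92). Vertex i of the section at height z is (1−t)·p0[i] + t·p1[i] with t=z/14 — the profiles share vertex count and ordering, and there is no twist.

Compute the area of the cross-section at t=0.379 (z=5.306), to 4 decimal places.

Area at t=0.379: 49.9925

Cross-section at t=0.379: each vertex is (1-t)·p0[i] + t·p1[i].
  v1: (1-0.379)·(0.85,3.04) + 0.379·(2.2,8.7) = (1.3617,5.1851)
  v2: (1-0.379)·(-2.47,2.56) + 0.379·(-4.34,4.74) = (-3.1787,3.3862)
  v3: (1-0.379)·(-4.33,-1.06) + 0.379·(-4.43,-0.69) = (-4.3679,-0.9198)
  v4: (1-0.379)·(0.49,-2.33) + 0.379·(1.21,-5.98) = (0.7629,-3.7134)
  v5: (1-0.379)·(3.05,-0.87) + 0.379·(7.9,-1.92) = (4.8881,-1.2679)
Shoelace sum Σ(x_i·y_{i+1} − x_{i+1}·y_i):
  i=1: 1.3617·3.3862 − -3.1787·5.1851 = +21.0930 (running +21.0930)
  i=2: -3.1787·-0.9198 − -4.3679·3.3862 = +17.7144 (running +38.8074)
  i=3: -4.3679·-3.7134 − 0.7629·-0.9198 = +16.9212 (running +55.7286)
  i=4: 0.7629·-1.2679 − 4.8881·-3.7134 = +17.1841 (running +72.9127)
  i=5: 4.8881·5.1851 − 1.3617·-1.2679 = +27.0722 (running +99.9850)
Area = |Σ|/2 = |99.9850|/2 = 49.9925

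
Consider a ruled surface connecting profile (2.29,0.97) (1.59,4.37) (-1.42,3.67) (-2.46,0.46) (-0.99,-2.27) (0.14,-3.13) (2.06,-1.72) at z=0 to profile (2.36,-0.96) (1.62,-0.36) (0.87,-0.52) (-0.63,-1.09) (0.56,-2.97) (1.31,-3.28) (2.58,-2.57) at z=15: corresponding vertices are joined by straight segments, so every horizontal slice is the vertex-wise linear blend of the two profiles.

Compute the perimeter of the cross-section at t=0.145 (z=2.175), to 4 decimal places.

Cross-section at t=0.145: each vertex is (1-t)·p0[i] + t·p1[i].
  v1: (1-0.145)·(2.29,0.97) + 0.145·(2.36,-0.96) = (2.3001,0.6901)
  v2: (1-0.145)·(1.59,4.37) + 0.145·(1.62,-0.36) = (1.5943,3.6841)
  v3: (1-0.145)·(-1.42,3.67) + 0.145·(0.87,-0.52) = (-1.0879,3.0624)
  v4: (1-0.145)·(-2.46,0.46) + 0.145·(-0.63,-1.09) = (-2.1946,0.2352)
  v5: (1-0.145)·(-0.99,-2.27) + 0.145·(0.56,-2.97) = (-0.7652,-2.3715)
  v6: (1-0.145)·(0.14,-3.13) + 0.145·(1.31,-3.28) = (0.3097,-3.1517)
  v7: (1-0.145)·(2.06,-1.72) + 0.145·(2.58,-2.57) = (2.1354,-1.8432)
Perimeter = Σ |v_{i+1} − v_i|:
  edge 1→2: √(-0.7058² + 2.9940²) = 3.0761 (running 3.0761)
  edge 2→3: √(-2.6823² + -0.6217²) = 2.7534 (running 5.8295)
  edge 3→4: √(-1.1067² + -2.8272²) = 3.0361 (running 8.8656)
  edge 4→5: √(1.4294² + -2.6068²) = 2.9729 (running 11.8385)
  edge 5→6: √(1.0749² + -0.7802²) = 1.3282 (running 13.1667)
  edge 6→7: √(1.8258² + 1.3085²) = 2.2462 (running 15.4130)
  edge 7→1: √(0.1647² + 2.5334²) = 2.5388 (running 17.9517)
Perimeter = 17.9517

Perimeter at t=0.145: 17.9517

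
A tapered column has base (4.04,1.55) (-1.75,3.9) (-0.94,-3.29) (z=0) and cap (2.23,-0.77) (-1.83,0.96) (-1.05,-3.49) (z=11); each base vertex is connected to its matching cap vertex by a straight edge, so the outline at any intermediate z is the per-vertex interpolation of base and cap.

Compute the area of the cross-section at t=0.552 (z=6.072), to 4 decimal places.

Area at t=0.552: 12.9290

Cross-section at t=0.552: each vertex is (1-t)·p0[i] + t·p1[i].
  v1: (1-0.552)·(4.04,1.55) + 0.552·(2.23,-0.77) = (3.0409,0.2694)
  v2: (1-0.552)·(-1.75,3.9) + 0.552·(-1.83,0.96) = (-1.7942,2.2771)
  v3: (1-0.552)·(-0.94,-3.29) + 0.552·(-1.05,-3.49) = (-1.0007,-3.4004)
Shoelace sum Σ(x_i·y_{i+1} − x_{i+1}·y_i):
  i=1: 3.0409·2.2771 − -1.7942·0.2694 = +7.4077 (running +7.4077)
  i=2: -1.7942·-3.4004 − -1.0007·2.2771 = +8.3796 (running +15.7873)
  i=3: -1.0007·0.2694 − 3.0409·-3.4004 = +10.0707 (running +25.8580)
Area = |Σ|/2 = |25.8580|/2 = 12.9290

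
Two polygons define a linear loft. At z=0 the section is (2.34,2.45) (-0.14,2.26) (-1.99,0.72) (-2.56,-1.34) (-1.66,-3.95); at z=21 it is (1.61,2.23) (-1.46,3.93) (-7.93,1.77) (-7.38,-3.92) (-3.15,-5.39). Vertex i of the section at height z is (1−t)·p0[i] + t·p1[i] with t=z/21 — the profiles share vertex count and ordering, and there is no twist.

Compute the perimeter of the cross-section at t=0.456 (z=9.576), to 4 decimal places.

Perimeter at t=0.456: 22.3012

Cross-section at t=0.456: each vertex is (1-t)·p0[i] + t·p1[i].
  v1: (1-0.456)·(2.34,2.45) + 0.456·(1.61,2.23) = (2.0071,2.3497)
  v2: (1-0.456)·(-0.14,2.26) + 0.456·(-1.46,3.93) = (-0.7419,3.0215)
  v3: (1-0.456)·(-1.99,0.72) + 0.456·(-7.93,1.77) = (-4.6986,1.1988)
  v4: (1-0.456)·(-2.56,-1.34) + 0.456·(-7.38,-3.92) = (-4.7579,-2.5165)
  v5: (1-0.456)·(-1.66,-3.95) + 0.456·(-3.15,-5.39) = (-2.3394,-4.6066)
Perimeter = Σ |v_{i+1} − v_i|:
  edge 1→2: √(-2.7490² + 0.6718²) = 2.8299 (running 2.8299)
  edge 2→3: √(-3.9567² + -1.8227²) = 4.3564 (running 7.1863)
  edge 3→4: √(-0.0593² + -3.7153²) = 3.7158 (running 10.9021)
  edge 4→5: √(2.4185² + -2.0902²) = 3.1965 (running 14.0986)
  edge 5→1: √(4.3466² + 6.9563²) = 8.2026 (running 22.3012)
Perimeter = 22.3012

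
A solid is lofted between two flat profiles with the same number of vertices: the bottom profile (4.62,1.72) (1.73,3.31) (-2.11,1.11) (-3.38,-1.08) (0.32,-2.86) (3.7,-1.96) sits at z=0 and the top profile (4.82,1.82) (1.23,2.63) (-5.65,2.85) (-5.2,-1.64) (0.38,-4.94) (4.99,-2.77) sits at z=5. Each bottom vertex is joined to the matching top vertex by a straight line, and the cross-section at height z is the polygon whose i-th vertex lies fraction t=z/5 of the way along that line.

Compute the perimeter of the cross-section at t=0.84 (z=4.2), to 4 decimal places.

Cross-section at t=0.84: each vertex is (1-t)·p0[i] + t·p1[i].
  v1: (1-0.84)·(4.62,1.72) + 0.84·(4.82,1.82) = (4.7880,1.8040)
  v2: (1-0.84)·(1.73,3.31) + 0.84·(1.23,2.63) = (1.3100,2.7388)
  v3: (1-0.84)·(-2.11,1.11) + 0.84·(-5.65,2.85) = (-5.0836,2.5716)
  v4: (1-0.84)·(-3.38,-1.08) + 0.84·(-5.2,-1.64) = (-4.9088,-1.5504)
  v5: (1-0.84)·(0.32,-2.86) + 0.84·(0.38,-4.94) = (0.3704,-4.6072)
  v6: (1-0.84)·(3.7,-1.96) + 0.84·(4.99,-2.77) = (4.7836,-2.6404)
Perimeter = Σ |v_{i+1} − v_i|:
  edge 1→2: √(-3.4780² + 0.9348²) = 3.6014 (running 3.6014)
  edge 2→3: √(-6.3936² + -0.1672²) = 6.3958 (running 9.9972)
  edge 3→4: √(0.1748² + -4.1220²) = 4.1257 (running 14.1229)
  edge 4→5: √(5.2792² + -3.0568²) = 6.1003 (running 20.2233)
  edge 5→6: √(4.4132² + 1.9668²) = 4.8316 (running 25.0549)
  edge 6→1: √(0.0044² + 4.4444²) = 4.4444 (running 29.4993)
Perimeter = 29.4993

Perimeter at t=0.84: 29.4993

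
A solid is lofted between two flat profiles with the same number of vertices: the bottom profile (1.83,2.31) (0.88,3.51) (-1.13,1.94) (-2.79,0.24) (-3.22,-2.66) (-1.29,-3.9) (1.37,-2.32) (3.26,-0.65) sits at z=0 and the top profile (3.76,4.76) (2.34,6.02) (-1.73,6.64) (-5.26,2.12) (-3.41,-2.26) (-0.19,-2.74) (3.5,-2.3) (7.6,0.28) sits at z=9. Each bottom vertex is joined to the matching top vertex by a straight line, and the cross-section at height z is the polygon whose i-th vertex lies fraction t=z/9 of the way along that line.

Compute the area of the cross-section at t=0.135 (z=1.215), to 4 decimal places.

Cross-section at t=0.135: each vertex is (1-t)·p0[i] + t·p1[i].
  v1: (1-0.135)·(1.83,2.31) + 0.135·(3.76,4.76) = (2.0906,2.6408)
  v2: (1-0.135)·(0.88,3.51) + 0.135·(2.34,6.02) = (1.0771,3.8488)
  v3: (1-0.135)·(-1.13,1.94) + 0.135·(-1.73,6.64) = (-1.2110,2.5745)
  v4: (1-0.135)·(-2.79,0.24) + 0.135·(-5.26,2.12) = (-3.1235,0.4938)
  v5: (1-0.135)·(-3.22,-2.66) + 0.135·(-3.41,-2.26) = (-3.2457,-2.6060)
  v6: (1-0.135)·(-1.29,-3.9) + 0.135·(-0.19,-2.74) = (-1.1415,-3.7434)
  v7: (1-0.135)·(1.37,-2.32) + 0.135·(3.5,-2.3) = (1.6576,-2.3173)
  v8: (1-0.135)·(3.26,-0.65) + 0.135·(7.6,0.28) = (3.8459,-0.5244)
Shoelace sum Σ(x_i·y_{i+1} − x_{i+1}·y_i):
  i=1: 2.0906·3.8488 − 1.0771·2.6408 = +5.2019 (running +5.2019)
  i=2: 1.0771·2.5745 − -1.2110·3.8488 = +7.4340 (running +12.6358)
  i=3: -1.2110·0.4938 − -3.1235·2.5745 = +7.4433 (running +20.0791)
  i=4: -3.1235·-2.6060 − -3.2457·0.4938 = +9.7424 (running +29.8216)
  i=5: -3.2457·-3.7434 − -1.1415·-2.6060 = +9.1750 (running +38.9966)
  i=6: -1.1415·-2.3173 − 1.6576·-3.7434 = +8.8501 (running +47.8466)
  i=7: 1.6576·-0.5244 − 3.8459·-2.3173 = +8.0428 (running +55.8894)
  i=8: 3.8459·2.6408 − 2.0906·-0.5244 = +11.2524 (running +67.1419)
Area = |Σ|/2 = |67.1419|/2 = 33.5709

Area at t=0.135: 33.5709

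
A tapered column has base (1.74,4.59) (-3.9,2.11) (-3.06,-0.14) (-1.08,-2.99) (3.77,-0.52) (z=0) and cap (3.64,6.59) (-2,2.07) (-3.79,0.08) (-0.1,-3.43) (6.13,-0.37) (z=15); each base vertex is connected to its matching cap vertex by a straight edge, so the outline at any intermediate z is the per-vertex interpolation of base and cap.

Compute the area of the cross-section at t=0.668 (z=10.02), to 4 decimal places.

Cross-section at t=0.668: each vertex is (1-t)·p0[i] + t·p1[i].
  v1: (1-0.668)·(1.74,4.59) + 0.668·(3.64,6.59) = (3.0092,5.9260)
  v2: (1-0.668)·(-3.9,2.11) + 0.668·(-2,2.07) = (-2.6308,2.0833)
  v3: (1-0.668)·(-3.06,-0.14) + 0.668·(-3.79,0.08) = (-3.5476,0.0070)
  v4: (1-0.668)·(-1.08,-2.99) + 0.668·(-0.1,-3.43) = (-0.4254,-3.2839)
  v5: (1-0.668)·(3.77,-0.52) + 0.668·(6.13,-0.37) = (5.3465,-0.4198)
Shoelace sum Σ(x_i·y_{i+1} − x_{i+1}·y_i):
  i=1: 3.0092·2.0833 − -2.6308·5.9260 = +21.8591 (running +21.8591)
  i=2: -2.6308·0.0070 − -3.5476·2.0833 = +7.3724 (running +29.2315)
  i=3: -3.5476·-3.2839 − -0.4254·0.0070 = +11.6531 (running +40.8847)
  i=4: -0.4254·-0.4198 − 5.3465·-3.2839 = +17.7360 (running +58.6206)
  i=5: 5.3465·5.9260 − 3.0092·-0.4198 = +32.9465 (running +91.5672)
Area = |Σ|/2 = |91.5672|/2 = 45.7836

Area at t=0.668: 45.7836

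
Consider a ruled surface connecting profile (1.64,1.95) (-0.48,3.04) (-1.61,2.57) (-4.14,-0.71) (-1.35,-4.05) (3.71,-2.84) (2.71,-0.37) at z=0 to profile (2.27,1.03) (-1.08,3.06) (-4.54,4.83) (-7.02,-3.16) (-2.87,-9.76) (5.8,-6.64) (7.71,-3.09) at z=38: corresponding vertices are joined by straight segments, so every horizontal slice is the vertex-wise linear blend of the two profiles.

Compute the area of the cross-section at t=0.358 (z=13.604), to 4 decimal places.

Area at t=0.358: 60.3008

Cross-section at t=0.358: each vertex is (1-t)·p0[i] + t·p1[i].
  v1: (1-0.358)·(1.64,1.95) + 0.358·(2.27,1.03) = (1.8655,1.6206)
  v2: (1-0.358)·(-0.48,3.04) + 0.358·(-1.08,3.06) = (-0.6948,3.0472)
  v3: (1-0.358)·(-1.61,2.57) + 0.358·(-4.54,4.83) = (-2.6589,3.3791)
  v4: (1-0.358)·(-4.14,-0.71) + 0.358·(-7.02,-3.16) = (-5.1710,-1.5871)
  v5: (1-0.358)·(-1.35,-4.05) + 0.358·(-2.87,-9.76) = (-1.8942,-6.0942)
  v6: (1-0.358)·(3.71,-2.84) + 0.358·(5.8,-6.64) = (4.4582,-4.2004)
  v7: (1-0.358)·(2.71,-0.37) + 0.358·(7.71,-3.09) = (4.5000,-1.3438)
Shoelace sum Σ(x_i·y_{i+1} − x_{i+1}·y_i):
  i=1: 1.8655·3.0472 − -0.6948·1.6206 = +6.8106 (running +6.8106)
  i=2: -0.6948·3.3791 − -2.6589·3.0472 = +5.7544 (running +12.5651)
  i=3: -2.6589·-1.5871 − -5.1710·3.3791 = +21.6934 (running +34.2584)
  i=4: -5.1710·-6.0942 − -1.8942·-1.5871 = +28.5070 (running +62.7654)
  i=5: -1.8942·-4.2004 − 4.4582·-6.0942 = +35.1254 (running +97.8909)
  i=6: 4.4582·-1.3438 − 4.5000·-4.2004 = +12.9110 (running +110.8019)
  i=7: 4.5000·1.6206 − 1.8655·-1.3438 = +9.7997 (running +120.6016)
Area = |Σ|/2 = |120.6016|/2 = 60.3008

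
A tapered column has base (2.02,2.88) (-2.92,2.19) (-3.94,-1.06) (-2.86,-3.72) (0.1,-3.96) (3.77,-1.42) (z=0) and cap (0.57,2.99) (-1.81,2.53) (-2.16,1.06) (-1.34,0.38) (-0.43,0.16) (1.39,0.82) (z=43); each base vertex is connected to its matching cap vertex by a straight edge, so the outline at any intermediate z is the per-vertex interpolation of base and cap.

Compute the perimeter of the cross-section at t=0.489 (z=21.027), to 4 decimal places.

Perimeter at t=0.489: 16.8358

Cross-section at t=0.489: each vertex is (1-t)·p0[i] + t·p1[i].
  v1: (1-0.489)·(2.02,2.88) + 0.489·(0.57,2.99) = (1.3110,2.9338)
  v2: (1-0.489)·(-2.92,2.19) + 0.489·(-1.81,2.53) = (-2.3772,2.3563)
  v3: (1-0.489)·(-3.94,-1.06) + 0.489·(-2.16,1.06) = (-3.0696,-0.0233)
  v4: (1-0.489)·(-2.86,-3.72) + 0.489·(-1.34,0.38) = (-2.1167,-1.7151)
  v5: (1-0.489)·(0.1,-3.96) + 0.489·(-0.43,0.16) = (-0.1592,-1.9453)
  v6: (1-0.489)·(3.77,-1.42) + 0.489·(1.39,0.82) = (2.6062,-0.3246)
Perimeter = Σ |v_{i+1} − v_i|:
  edge 1→2: √(-3.6882² + -0.5775²) = 3.7331 (running 3.7331)
  edge 2→3: √(-0.6924² + -2.3796²) = 2.4783 (running 6.2114)
  edge 3→4: √(0.9529² + -1.6918²) = 1.9417 (running 8.1530)
  edge 4→5: √(1.9575² + -0.2302²) = 1.9710 (running 10.1241)
  edge 5→6: √(2.7654² + 1.6207²) = 3.2053 (running 13.3293)
  edge 6→1: √(-1.2952² + 3.2584²) = 3.5064 (running 16.8358)
Perimeter = 16.8358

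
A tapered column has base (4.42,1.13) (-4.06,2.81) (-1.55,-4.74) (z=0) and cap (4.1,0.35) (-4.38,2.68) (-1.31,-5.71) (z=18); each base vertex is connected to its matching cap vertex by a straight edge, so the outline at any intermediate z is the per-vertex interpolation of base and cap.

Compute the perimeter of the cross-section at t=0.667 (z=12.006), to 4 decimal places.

Cross-section at t=0.667: each vertex is (1-t)·p0[i] + t·p1[i].
  v1: (1-0.667)·(4.42,1.13) + 0.667·(4.1,0.35) = (4.2066,0.6097)
  v2: (1-0.667)·(-4.06,2.81) + 0.667·(-4.38,2.68) = (-4.2734,2.7233)
  v3: (1-0.667)·(-1.55,-4.74) + 0.667·(-1.31,-5.71) = (-1.3899,-5.3870)
Perimeter = Σ |v_{i+1} − v_i|:
  edge 1→2: √(-8.4800² + 2.1136²) = 8.7394 (running 8.7394)
  edge 2→3: √(2.8835² + -8.1103²) = 8.6076 (running 17.3471)
  edge 3→1: √(5.5965² + 5.9967²) = 8.2025 (running 25.5496)
Perimeter = 25.5496

Perimeter at t=0.667: 25.5496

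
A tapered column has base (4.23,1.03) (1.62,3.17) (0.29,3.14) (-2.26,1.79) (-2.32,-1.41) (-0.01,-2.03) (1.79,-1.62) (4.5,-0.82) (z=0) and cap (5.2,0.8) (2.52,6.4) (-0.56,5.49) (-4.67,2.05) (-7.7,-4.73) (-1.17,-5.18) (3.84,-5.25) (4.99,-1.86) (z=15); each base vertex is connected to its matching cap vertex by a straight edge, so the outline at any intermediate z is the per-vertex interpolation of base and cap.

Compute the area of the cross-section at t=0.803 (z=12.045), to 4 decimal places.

Area at t=0.803: 83.4555

Cross-section at t=0.803: each vertex is (1-t)·p0[i] + t·p1[i].
  v1: (1-0.803)·(4.23,1.03) + 0.803·(5.2,0.8) = (5.0089,0.8453)
  v2: (1-0.803)·(1.62,3.17) + 0.803·(2.52,6.4) = (2.3427,5.7637)
  v3: (1-0.803)·(0.29,3.14) + 0.803·(-0.56,5.49) = (-0.3926,5.0271)
  v4: (1-0.803)·(-2.26,1.79) + 0.803·(-4.67,2.05) = (-4.1952,1.9988)
  v5: (1-0.803)·(-2.32,-1.41) + 0.803·(-7.7,-4.73) = (-6.6401,-4.0760)
  v6: (1-0.803)·(-0.01,-2.03) + 0.803·(-1.17,-5.18) = (-0.9415,-4.5595)
  v7: (1-0.803)·(1.79,-1.62) + 0.803·(3.84,-5.25) = (3.4362,-4.5349)
  v8: (1-0.803)·(4.5,-0.82) + 0.803·(4.99,-1.86) = (4.8935,-1.6551)
Shoelace sum Σ(x_i·y_{i+1} − x_{i+1}·y_i):
  i=1: 5.0089·5.7637 − 2.3427·0.8453 = +26.8895 (running +26.8895)
  i=2: 2.3427·5.0271 − -0.3926·5.7637 = +14.0394 (running +40.9289)
  i=3: -0.3926·1.9988 − -4.1952·5.0271 = +20.3050 (running +61.2339)
  i=4: -4.1952·-4.0760 − -6.6401·1.9988 = +30.3718 (running +91.6057)
  i=5: -6.6401·-4.5595 − -0.9415·-4.0760 = +26.4380 (running +118.0436)
  i=6: -0.9415·-4.5349 − 3.4362·-4.5595 = +19.9365 (running +137.9801)
  i=7: 3.4362·-1.6551 − 4.8935·-4.5349 = +16.5041 (running +154.4842)
  i=8: 4.8935·0.8453 − 5.0089·-1.6551 = +12.4268 (running +166.9110)
Area = |Σ|/2 = |166.9110|/2 = 83.4555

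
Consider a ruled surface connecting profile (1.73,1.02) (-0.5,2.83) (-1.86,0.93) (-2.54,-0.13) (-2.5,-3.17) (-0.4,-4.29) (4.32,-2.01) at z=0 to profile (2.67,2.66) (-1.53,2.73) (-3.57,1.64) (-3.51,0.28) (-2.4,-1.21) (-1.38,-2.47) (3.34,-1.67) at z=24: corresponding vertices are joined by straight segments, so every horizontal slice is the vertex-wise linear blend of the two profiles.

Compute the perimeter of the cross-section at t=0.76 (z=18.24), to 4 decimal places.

Cross-section at t=0.76: each vertex is (1-t)·p0[i] + t·p1[i].
  v1: (1-0.76)·(1.73,1.02) + 0.76·(2.67,2.66) = (2.4444,2.2664)
  v2: (1-0.76)·(-0.5,2.83) + 0.76·(-1.53,2.73) = (-1.2828,2.7540)
  v3: (1-0.76)·(-1.86,0.93) + 0.76·(-3.57,1.64) = (-3.1596,1.4696)
  v4: (1-0.76)·(-2.54,-0.13) + 0.76·(-3.51,0.28) = (-3.2772,0.1816)
  v5: (1-0.76)·(-2.5,-3.17) + 0.76·(-2.4,-1.21) = (-2.4240,-1.6804)
  v6: (1-0.76)·(-0.4,-4.29) + 0.76·(-1.38,-2.47) = (-1.1448,-2.9068)
  v7: (1-0.76)·(4.32,-2.01) + 0.76·(3.34,-1.67) = (3.5752,-1.7516)
Perimeter = Σ |v_{i+1} − v_i|:
  edge 1→2: √(-3.7272² + 0.4876²) = 3.7590 (running 3.7590)
  edge 2→3: √(-1.8768² + -1.2844²) = 2.2742 (running 6.0332)
  edge 3→4: √(-0.1176² + -1.2880²) = 1.2934 (running 7.3265)
  edge 4→5: √(0.8532² + -1.8620²) = 2.0482 (running 9.3747)
  edge 5→6: √(1.2792² + -1.2264²) = 1.7721 (running 11.1468)
  edge 6→7: √(4.7200² + 1.1552²) = 4.8593 (running 16.0061)
  edge 7→1: √(-1.1308² + 4.0180²) = 4.1741 (running 20.1802)
Perimeter = 20.1802

Perimeter at t=0.76: 20.1802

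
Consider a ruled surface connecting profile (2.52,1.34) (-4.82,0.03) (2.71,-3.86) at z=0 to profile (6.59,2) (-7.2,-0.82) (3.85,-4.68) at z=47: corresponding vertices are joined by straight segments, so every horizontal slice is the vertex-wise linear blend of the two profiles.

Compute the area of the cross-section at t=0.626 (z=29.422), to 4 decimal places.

Area at t=0.626: 32.9986

Cross-section at t=0.626: each vertex is (1-t)·p0[i] + t·p1[i].
  v1: (1-0.626)·(2.52,1.34) + 0.626·(6.59,2) = (5.0678,1.7532)
  v2: (1-0.626)·(-4.82,0.03) + 0.626·(-7.2,-0.82) = (-6.3099,-0.5021)
  v3: (1-0.626)·(2.71,-3.86) + 0.626·(3.85,-4.68) = (3.4236,-4.3733)
Shoelace sum Σ(x_i·y_{i+1} − x_{i+1}·y_i):
  i=1: 5.0678·-0.5021 − -6.3099·1.7532 = +8.5177 (running +8.5177)
  i=2: -6.3099·-4.3733 − 3.4236·-0.5021 = +29.3141 (running +37.8318)
  i=3: 3.4236·1.7532 − 5.0678·-4.3733 = +28.1654 (running +65.9972)
Area = |Σ|/2 = |65.9972|/2 = 32.9986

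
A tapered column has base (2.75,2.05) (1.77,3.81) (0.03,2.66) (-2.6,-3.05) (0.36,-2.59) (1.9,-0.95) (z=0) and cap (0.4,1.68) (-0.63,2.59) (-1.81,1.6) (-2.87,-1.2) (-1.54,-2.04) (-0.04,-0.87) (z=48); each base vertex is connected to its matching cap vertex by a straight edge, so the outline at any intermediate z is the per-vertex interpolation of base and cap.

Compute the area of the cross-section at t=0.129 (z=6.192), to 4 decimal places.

Cross-section at t=0.129: each vertex is (1-t)·p0[i] + t·p1[i].
  v1: (1-0.129)·(2.75,2.05) + 0.129·(0.4,1.68) = (2.4468,2.0023)
  v2: (1-0.129)·(1.77,3.81) + 0.129·(-0.63,2.59) = (1.4604,3.6526)
  v3: (1-0.129)·(0.03,2.66) + 0.129·(-1.81,1.6) = (-0.2074,2.5233)
  v4: (1-0.129)·(-2.6,-3.05) + 0.129·(-2.87,-1.2) = (-2.6348,-2.8113)
  v5: (1-0.129)·(0.36,-2.59) + 0.129·(-1.54,-2.04) = (0.1149,-2.5191)
  v6: (1-0.129)·(1.9,-0.95) + 0.129·(-0.04,-0.87) = (1.6497,-0.9397)
Shoelace sum Σ(x_i·y_{i+1} − x_{i+1}·y_i):
  i=1: 2.4468·3.6526 − 1.4604·2.0023 = +6.0133 (running +6.0133)
  i=2: 1.4604·2.5233 − -0.2074·3.6526 = +4.4424 (running +10.4557)
  i=3: -0.2074·-2.8113 − -2.6348·2.5233 = +7.2313 (running +17.6870)
  i=4: -2.6348·-2.5191 − 0.1149·-2.8113 = +6.9603 (running +24.6473)
  i=5: 0.1149·-0.9397 − 1.6497·-2.5191 = +4.0478 (running +28.6951)
  i=6: 1.6497·2.0023 − 2.4468·-0.9397 = +5.6025 (running +34.2976)
Area = |Σ|/2 = |34.2976|/2 = 17.1488

Area at t=0.129: 17.1488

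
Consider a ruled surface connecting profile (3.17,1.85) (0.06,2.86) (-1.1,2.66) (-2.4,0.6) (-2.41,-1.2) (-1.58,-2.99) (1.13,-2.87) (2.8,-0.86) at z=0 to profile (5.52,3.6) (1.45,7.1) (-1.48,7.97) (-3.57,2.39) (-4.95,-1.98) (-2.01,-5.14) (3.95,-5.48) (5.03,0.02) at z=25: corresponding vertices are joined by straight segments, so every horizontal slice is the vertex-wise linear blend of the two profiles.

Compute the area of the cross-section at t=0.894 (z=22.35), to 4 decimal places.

Cross-section at t=0.894: each vertex is (1-t)·p0[i] + t·p1[i].
  v1: (1-0.894)·(3.17,1.85) + 0.894·(5.52,3.6) = (5.2709,3.4145)
  v2: (1-0.894)·(0.06,2.86) + 0.894·(1.45,7.1) = (1.3027,6.6506)
  v3: (1-0.894)·(-1.1,2.66) + 0.894·(-1.48,7.97) = (-1.4397,7.4071)
  v4: (1-0.894)·(-2.4,0.6) + 0.894·(-3.57,2.39) = (-3.4460,2.2003)
  v5: (1-0.894)·(-2.41,-1.2) + 0.894·(-4.95,-1.98) = (-4.6808,-1.8973)
  v6: (1-0.894)·(-1.58,-2.99) + 0.894·(-2.01,-5.14) = (-1.9644,-4.9121)
  v7: (1-0.894)·(1.13,-2.87) + 0.894·(3.95,-5.48) = (3.6511,-5.2033)
  v8: (1-0.894)·(2.8,-0.86) + 0.894·(5.03,0.02) = (4.7936,-0.0733)
Shoelace sum Σ(x_i·y_{i+1} − x_{i+1}·y_i):
  i=1: 5.2709·6.6506 − 1.3027·3.4145 = +30.6065 (running +30.6065)
  i=2: 1.3027·7.4071 − -1.4397·6.6506 = +19.2239 (running +49.8304)
  i=3: -1.4397·2.2003 − -3.4460·7.4071 = +22.3571 (running +72.1875)
  i=4: -3.4460·-1.8973 − -4.6808·2.2003 = +16.8370 (running +89.0245)
  i=5: -4.6808·-4.9121 − -1.9644·-1.8973 = +19.2652 (running +108.2898)
  i=6: -1.9644·-5.2033 − 3.6511·-4.9121 = +28.1560 (running +136.4458)
  i=7: 3.6511·-0.0733 − 4.7936·-5.2033 = +24.6753 (running +161.1211)
  i=8: 4.7936·3.4145 − 5.2709·-0.0733 = +16.7541 (running +177.8751)
Area = |Σ|/2 = |177.8751|/2 = 88.9376

Area at t=0.894: 88.9376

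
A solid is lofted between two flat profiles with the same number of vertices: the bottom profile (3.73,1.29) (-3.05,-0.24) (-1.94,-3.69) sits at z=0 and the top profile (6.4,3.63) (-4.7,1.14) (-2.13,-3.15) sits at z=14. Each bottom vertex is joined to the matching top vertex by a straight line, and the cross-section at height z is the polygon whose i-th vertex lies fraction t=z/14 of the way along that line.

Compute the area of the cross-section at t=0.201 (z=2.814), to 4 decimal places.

Cross-section at t=0.201: each vertex is (1-t)·p0[i] + t·p1[i].
  v1: (1-0.201)·(3.73,1.29) + 0.201·(6.4,3.63) = (4.2667,1.7603)
  v2: (1-0.201)·(-3.05,-0.24) + 0.201·(-4.7,1.14) = (-3.3816,0.0374)
  v3: (1-0.201)·(-1.94,-3.69) + 0.201·(-2.13,-3.15) = (-1.9782,-3.5815)
Shoelace sum Σ(x_i·y_{i+1} − x_{i+1}·y_i):
  i=1: 4.2667·0.0374 − -3.3816·1.7603 = +6.1123 (running +6.1123)
  i=2: -3.3816·-3.5815 − -1.9782·0.0374 = +12.1852 (running +18.2975)
  i=3: -1.9782·1.7603 − 4.2667·-3.5815 = +11.7986 (running +30.0962)
Area = |Σ|/2 = |30.0962|/2 = 15.0481

Area at t=0.201: 15.0481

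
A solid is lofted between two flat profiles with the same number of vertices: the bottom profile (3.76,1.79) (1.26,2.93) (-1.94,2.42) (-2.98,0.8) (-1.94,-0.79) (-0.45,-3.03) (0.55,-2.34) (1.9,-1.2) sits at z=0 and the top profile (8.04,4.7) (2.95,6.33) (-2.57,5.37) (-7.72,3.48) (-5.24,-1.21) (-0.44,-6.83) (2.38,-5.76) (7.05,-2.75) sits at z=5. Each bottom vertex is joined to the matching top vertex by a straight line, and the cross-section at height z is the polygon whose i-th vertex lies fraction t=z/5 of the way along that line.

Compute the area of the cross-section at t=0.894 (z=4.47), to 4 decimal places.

Cross-section at t=0.894: each vertex is (1-t)·p0[i] + t·p1[i].
  v1: (1-0.894)·(3.76,1.79) + 0.894·(8.04,4.7) = (7.5863,4.3915)
  v2: (1-0.894)·(1.26,2.93) + 0.894·(2.95,6.33) = (2.7709,5.9696)
  v3: (1-0.894)·(-1.94,2.42) + 0.894·(-2.57,5.37) = (-2.5032,5.0573)
  v4: (1-0.894)·(-2.98,0.8) + 0.894·(-7.72,3.48) = (-7.2176,3.1959)
  v5: (1-0.894)·(-1.94,-0.79) + 0.894·(-5.24,-1.21) = (-4.8902,-1.1655)
  v6: (1-0.894)·(-0.45,-3.03) + 0.894·(-0.44,-6.83) = (-0.4411,-6.4272)
  v7: (1-0.894)·(0.55,-2.34) + 0.894·(2.38,-5.76) = (2.1860,-5.3975)
  v8: (1-0.894)·(1.9,-1.2) + 0.894·(7.05,-2.75) = (6.5041,-2.5857)
Shoelace sum Σ(x_i·y_{i+1} − x_{i+1}·y_i):
  i=1: 7.5863·5.9696 − 2.7709·4.3915 = +33.1190 (running +33.1190)
  i=2: 2.7709·5.0573 − -2.5032·5.9696 = +28.9563 (running +62.0752)
  i=3: -2.5032·3.1959 − -7.2176·5.0573 = +28.5013 (running +90.5765)
  i=4: -7.2176·-1.1655 − -4.8902·3.1959 = +24.0406 (running +114.6171)
  i=5: -4.8902·-6.4272 − -0.4411·-1.1655 = +30.9162 (running +145.5334)
  i=6: -0.4411·-5.3975 − 2.1860·-6.4272 = +16.4306 (running +161.9640)
  i=7: 2.1860·-2.5857 − 6.5041·-5.3975 = +29.4534 (running +191.4173)
  i=8: 6.5041·4.3915 − 7.5863·-2.5857 = +48.1790 (running +239.5963)
Area = |Σ|/2 = |239.5963|/2 = 119.7981

Area at t=0.894: 119.7981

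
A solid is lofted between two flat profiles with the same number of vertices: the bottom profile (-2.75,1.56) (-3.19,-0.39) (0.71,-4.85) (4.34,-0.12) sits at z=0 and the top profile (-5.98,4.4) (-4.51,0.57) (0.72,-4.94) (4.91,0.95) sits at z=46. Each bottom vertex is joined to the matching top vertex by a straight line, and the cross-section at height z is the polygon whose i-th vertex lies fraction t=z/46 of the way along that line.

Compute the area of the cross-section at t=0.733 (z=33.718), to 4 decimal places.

Cross-section at t=0.733: each vertex is (1-t)·p0[i] + t·p1[i].
  v1: (1-0.733)·(-2.75,1.56) + 0.733·(-5.98,4.4) = (-5.1176,3.6417)
  v2: (1-0.733)·(-3.19,-0.39) + 0.733·(-4.51,0.57) = (-4.1576,0.3137)
  v3: (1-0.733)·(0.71,-4.85) + 0.733·(0.72,-4.94) = (0.7173,-4.9160)
  v4: (1-0.733)·(4.34,-0.12) + 0.733·(4.91,0.95) = (4.7578,0.6643)
Shoelace sum Σ(x_i·y_{i+1} − x_{i+1}·y_i):
  i=1: -5.1176·0.3137 − -4.1576·3.6417 = +13.5354 (running +13.5354)
  i=2: -4.1576·-4.9160 − 0.7173·0.3137 = +20.2134 (running +33.7488)
  i=3: 0.7173·0.6643 − 4.7578·-4.9160 = +23.8658 (running +57.6146)
  i=4: 4.7578·3.6417 − -5.1176·0.6643 = +20.7263 (running +78.3409)
Area = |Σ|/2 = |78.3409|/2 = 39.1704

Area at t=0.733: 39.1704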